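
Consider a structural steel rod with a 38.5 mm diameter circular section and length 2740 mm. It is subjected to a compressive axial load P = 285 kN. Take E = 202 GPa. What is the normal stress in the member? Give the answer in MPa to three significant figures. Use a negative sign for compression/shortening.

A = 1164 mm².
σ = N/A = -285000/1164 = -244.8 MPa.

-245 MPa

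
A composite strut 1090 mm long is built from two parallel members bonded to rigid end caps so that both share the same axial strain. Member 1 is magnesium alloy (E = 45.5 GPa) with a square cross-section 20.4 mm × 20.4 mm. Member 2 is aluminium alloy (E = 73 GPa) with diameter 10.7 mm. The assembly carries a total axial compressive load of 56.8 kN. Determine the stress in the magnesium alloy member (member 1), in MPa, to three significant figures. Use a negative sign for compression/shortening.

A_1 = 416.2 mm².
A_2 = 89.92 mm².
Equal strain + equilibrium ⇒ each member carries load in proportion to AE: A₁E₁ = 18940000 N, A₂E₂ = 6564000 N, ΣAE = 25500000 N.
σ₁ = P·E₁/ΣAE = -56800·45500/25500000 = -101.4 MPa.

-101 MPa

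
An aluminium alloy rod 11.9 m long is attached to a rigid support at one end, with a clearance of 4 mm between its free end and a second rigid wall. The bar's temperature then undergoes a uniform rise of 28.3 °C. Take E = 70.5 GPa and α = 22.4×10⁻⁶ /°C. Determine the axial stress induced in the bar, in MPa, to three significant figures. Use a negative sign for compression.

-21.0 MPa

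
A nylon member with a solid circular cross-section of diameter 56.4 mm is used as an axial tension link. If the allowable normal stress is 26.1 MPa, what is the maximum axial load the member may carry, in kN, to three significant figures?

65.2 kN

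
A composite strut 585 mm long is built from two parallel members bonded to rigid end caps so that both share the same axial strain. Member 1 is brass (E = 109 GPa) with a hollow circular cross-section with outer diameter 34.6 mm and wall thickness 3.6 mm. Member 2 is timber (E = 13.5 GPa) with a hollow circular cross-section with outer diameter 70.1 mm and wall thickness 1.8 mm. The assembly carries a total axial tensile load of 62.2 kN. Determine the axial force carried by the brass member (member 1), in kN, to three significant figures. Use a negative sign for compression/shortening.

54.7 kN

A_1 = 350.6 mm².
A_2 = 386.2 mm².
Equal strain + equilibrium ⇒ each member carries load in proportion to AE: A₁E₁ = 38220000 N, A₂E₂ = 5214000 N, ΣAE = 43430000 N.
F₁ = P·A₁E₁/ΣAE = 62200·38220000/43430000 = 54730 N.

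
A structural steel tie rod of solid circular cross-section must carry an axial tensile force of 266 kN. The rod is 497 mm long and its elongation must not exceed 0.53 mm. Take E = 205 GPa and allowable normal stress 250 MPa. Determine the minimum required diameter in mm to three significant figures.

Required area A ≥ P/σ_allow = 266000/250 = 1064 mm².
For a solid circular section, d ≥ √(4A/π) = 36.81 mm.
Elongation limit: A ≥ PL/(Eδ_allow) = 266000·497/(205000·0.53) = 1217 mm² ⇒ d ≥ 39.36 mm.
The elongation limit governs.

39.4 mm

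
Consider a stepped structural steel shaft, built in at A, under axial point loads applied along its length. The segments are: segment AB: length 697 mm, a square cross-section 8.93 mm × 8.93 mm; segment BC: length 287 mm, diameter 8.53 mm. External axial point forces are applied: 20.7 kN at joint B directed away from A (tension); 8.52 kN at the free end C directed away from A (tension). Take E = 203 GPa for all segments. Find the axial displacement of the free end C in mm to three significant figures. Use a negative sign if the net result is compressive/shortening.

1.47 mm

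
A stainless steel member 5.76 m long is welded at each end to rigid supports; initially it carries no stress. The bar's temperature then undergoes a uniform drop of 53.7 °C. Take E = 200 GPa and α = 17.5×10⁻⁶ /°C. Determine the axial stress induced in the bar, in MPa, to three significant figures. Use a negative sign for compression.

188 MPa

Free thermal expansion αLΔT = 17.5e-6 · 5760 · -53.7 = -5.413 mm.
The walls impose strain ε = −(-5.413)/5760 = 9.3975e-04; σ = Eε = 200000 · 9.3975e-04 = 188 MPa.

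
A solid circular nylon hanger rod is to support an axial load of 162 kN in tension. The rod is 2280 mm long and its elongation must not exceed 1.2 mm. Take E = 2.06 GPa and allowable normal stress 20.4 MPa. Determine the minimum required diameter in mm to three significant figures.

436 mm

Required area A ≥ P/σ_allow = 162000/20.4 = 7941 mm².
For a solid circular section, d ≥ √(4A/π) = 100.6 mm.
Elongation limit: A ≥ PL/(Eδ_allow) = 162000·2280/(2060·1.2) = 149400 mm² ⇒ d ≥ 436.2 mm.
The elongation limit governs.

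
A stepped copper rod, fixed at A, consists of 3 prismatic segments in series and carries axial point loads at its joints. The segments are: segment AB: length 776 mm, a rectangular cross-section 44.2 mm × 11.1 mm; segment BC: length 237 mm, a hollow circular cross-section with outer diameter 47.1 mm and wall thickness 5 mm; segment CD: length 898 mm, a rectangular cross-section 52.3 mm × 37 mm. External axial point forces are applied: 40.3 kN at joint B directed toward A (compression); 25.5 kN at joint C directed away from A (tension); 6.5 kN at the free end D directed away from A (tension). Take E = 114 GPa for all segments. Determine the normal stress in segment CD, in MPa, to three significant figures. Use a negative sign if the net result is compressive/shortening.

Internal axial forces (sectioning from the free end, tension +): N_CD = 6.5 kN, N_BC = 32 kN, N_AB = -8.3 kN.
A_CD = 1935 mm².
σ_CD = N_CD/A_CD = 6500/1935 = 3.359 MPa.

3.36 MPa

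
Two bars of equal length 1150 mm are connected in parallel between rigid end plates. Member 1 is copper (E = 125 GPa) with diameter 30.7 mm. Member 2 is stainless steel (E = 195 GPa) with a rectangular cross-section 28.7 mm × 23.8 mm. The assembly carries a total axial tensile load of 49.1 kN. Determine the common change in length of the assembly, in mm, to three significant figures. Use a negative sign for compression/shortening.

0.250 mm

A_1 = 740.2 mm².
A_2 = 683.1 mm².
Equal strain + equilibrium ⇒ each member carries load in proportion to AE: A₁E₁ = 92530000 N, A₂E₂ = 133200000 N, ΣAE = 225700000 N.
δ = PL/ΣAE = 49100·1150/225700000 = 0.2501 mm.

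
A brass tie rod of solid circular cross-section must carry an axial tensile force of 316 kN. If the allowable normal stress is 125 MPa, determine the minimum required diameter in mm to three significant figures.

56.7 mm

Required area A ≥ P/σ_allow = 316000/125 = 2528 mm².
For a solid circular section, d ≥ √(4A/π) = 56.73 mm.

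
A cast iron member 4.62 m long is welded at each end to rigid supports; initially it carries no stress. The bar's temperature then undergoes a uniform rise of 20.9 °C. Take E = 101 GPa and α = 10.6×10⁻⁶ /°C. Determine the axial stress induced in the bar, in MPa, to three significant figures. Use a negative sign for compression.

Free thermal expansion αLΔT = 10.6e-6 · 4620 · 20.9 = 1.024 mm.
The walls impose strain ε = −(1.024)/4620 = -2.2154e-04; σ = Eε = 101000 · -2.2154e-04 = -22.38 MPa.

-22.4 MPa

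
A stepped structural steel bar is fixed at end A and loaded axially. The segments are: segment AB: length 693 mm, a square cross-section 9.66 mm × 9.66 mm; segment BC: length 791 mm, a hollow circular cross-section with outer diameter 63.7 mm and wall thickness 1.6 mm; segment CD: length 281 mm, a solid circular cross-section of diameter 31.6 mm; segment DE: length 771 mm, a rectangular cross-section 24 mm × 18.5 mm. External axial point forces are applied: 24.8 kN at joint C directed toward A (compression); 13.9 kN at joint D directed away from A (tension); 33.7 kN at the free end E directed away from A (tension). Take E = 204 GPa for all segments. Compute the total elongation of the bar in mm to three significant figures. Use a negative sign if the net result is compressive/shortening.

1.48 mm

Internal axial forces (sectioning from the free end, tension +): N_DE = 33.7 kN, N_CD = 47.6 kN, N_BC = 22.8 kN, N_AB = 22.8 kN.
A_AB = 93.32 mm².
A_BC = 312.1 mm².
A_CD = 784.3 mm².
A_DE = 444 mm².
δ_AB = 22800·693/(93.32·204000) = 0.83 mm
δ_BC = 22800·791/(312.1·204000) = 0.2832 mm
δ_CD = 47600·281/(784.3·204000) = 0.0836 mm
δ_DE = 33700·771/(444·204000) = 0.2869 mm
δ = Σδ_i = 1.484 mm.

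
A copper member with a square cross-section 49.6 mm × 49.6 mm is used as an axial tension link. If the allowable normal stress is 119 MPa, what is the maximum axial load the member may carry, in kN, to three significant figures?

A = 2460 mm².
P_max = σ_allow · A = 119 · 2460 = 292800 N = 292.8 kN.

293 kN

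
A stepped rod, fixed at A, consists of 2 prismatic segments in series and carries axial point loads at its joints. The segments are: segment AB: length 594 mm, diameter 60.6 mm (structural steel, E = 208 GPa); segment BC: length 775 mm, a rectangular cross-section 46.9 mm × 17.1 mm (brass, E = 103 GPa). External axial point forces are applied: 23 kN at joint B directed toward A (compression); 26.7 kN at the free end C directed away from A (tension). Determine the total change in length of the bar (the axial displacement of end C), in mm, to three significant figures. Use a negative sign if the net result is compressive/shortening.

0.254 mm

Internal axial forces (sectioning from the free end, tension +): N_BC = 26.7 kN, N_AB = 3.7 kN.
A_AB = 2884 mm².
A_BC = 802 mm².
δ_AB = 3700·594/(2884·208000) = 0.003663 mm
δ_BC = 26700·775/(802·103000) = 0.2505 mm
δ = Σδ_i = 0.2542 mm.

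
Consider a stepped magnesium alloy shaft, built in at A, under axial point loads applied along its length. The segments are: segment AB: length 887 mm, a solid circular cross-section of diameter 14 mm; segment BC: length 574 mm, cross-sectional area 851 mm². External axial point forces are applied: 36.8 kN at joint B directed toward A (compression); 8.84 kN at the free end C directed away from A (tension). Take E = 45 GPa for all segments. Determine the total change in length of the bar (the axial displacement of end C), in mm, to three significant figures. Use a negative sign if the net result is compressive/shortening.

-3.45 mm

Internal axial forces (sectioning from the free end, tension +): N_BC = 8.84 kN, N_AB = -27.96 kN.
A_AB = 153.9 mm².
δ_AB = -27960·887/(153.9·45000) = -3.58 mm
δ_BC = 8840·574/(851·45000) = 0.1325 mm
δ = Σδ_i = -3.448 mm.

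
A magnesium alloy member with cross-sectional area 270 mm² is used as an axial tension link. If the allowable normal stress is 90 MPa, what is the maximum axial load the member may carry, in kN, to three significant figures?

24.3 kN

P_max = σ_allow · A = 90 · 270 = 24300 N = 24.3 kN.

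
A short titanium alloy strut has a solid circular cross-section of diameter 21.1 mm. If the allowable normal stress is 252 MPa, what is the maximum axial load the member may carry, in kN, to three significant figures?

88.1 kN

A = 349.7 mm².
P_max = σ_allow · A = 252 · 349.7 = 88120 N = 88.12 kN.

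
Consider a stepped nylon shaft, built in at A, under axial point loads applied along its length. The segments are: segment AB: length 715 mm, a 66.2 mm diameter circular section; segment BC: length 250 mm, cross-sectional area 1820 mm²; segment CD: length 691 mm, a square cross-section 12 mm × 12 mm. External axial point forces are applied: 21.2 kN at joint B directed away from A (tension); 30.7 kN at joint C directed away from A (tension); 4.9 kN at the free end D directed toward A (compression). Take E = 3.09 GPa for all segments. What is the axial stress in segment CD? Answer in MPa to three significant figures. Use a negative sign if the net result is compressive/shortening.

Internal axial forces (sectioning from the free end, tension +): N_CD = -4.9 kN, N_BC = 25.8 kN, N_AB = 47 kN.
A_CD = 144 mm².
σ_CD = N_CD/A_CD = -4900/144 = -34.03 MPa.

-34.0 MPa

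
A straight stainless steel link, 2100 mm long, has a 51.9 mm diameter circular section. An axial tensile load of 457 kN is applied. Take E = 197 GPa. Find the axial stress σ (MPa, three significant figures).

216 MPa

A = 2116 mm².
σ = N/A = 457000/2116 = 216 MPa.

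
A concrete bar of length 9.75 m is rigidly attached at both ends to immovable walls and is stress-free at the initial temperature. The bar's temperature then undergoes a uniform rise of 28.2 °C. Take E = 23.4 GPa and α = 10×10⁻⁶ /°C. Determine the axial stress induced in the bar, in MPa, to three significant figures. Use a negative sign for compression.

-6.60 MPa

Free thermal expansion αLΔT = 10e-6 · 9750 · 28.2 = 2.749 mm.
The walls impose strain ε = −(2.749)/9750 = -2.8200e-04; σ = Eε = 23400 · -2.8200e-04 = -6.599 MPa.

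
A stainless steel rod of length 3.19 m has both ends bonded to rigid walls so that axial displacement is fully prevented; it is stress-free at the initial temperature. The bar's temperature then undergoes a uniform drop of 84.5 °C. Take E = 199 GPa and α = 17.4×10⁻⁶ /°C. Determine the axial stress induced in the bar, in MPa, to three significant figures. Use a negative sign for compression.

293 MPa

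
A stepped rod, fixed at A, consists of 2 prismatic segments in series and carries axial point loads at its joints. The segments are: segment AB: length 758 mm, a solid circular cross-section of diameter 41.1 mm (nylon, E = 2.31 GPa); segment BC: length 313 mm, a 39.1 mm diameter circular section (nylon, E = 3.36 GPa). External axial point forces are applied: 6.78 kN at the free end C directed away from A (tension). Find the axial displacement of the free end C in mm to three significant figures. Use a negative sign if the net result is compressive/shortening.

Internal axial forces (sectioning from the free end, tension +): N_BC = 6.78 kN, N_AB = 6.78 kN.
A_AB = 1327 mm².
A_BC = 1201 mm².
δ_AB = 6780·758/(1327·2310) = 1.677 mm
δ_BC = 6780·313/(1201·3360) = 0.526 mm
δ = Σδ_i = 2.203 mm.

2.20 mm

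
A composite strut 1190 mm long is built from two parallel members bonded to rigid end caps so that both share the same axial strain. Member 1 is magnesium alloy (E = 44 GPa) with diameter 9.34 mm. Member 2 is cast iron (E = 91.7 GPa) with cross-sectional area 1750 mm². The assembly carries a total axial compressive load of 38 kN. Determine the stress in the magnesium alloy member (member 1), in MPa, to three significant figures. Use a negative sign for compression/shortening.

-10.2 MPa

A_1 = 68.51 mm².
Equal strain + equilibrium ⇒ each member carries load in proportion to AE: A₁E₁ = 3015000 N, A₂E₂ = 160500000 N, ΣAE = 163500000 N.
σ₁ = P·E₁/ΣAE = -38000·44000/163500000 = -10.23 MPa.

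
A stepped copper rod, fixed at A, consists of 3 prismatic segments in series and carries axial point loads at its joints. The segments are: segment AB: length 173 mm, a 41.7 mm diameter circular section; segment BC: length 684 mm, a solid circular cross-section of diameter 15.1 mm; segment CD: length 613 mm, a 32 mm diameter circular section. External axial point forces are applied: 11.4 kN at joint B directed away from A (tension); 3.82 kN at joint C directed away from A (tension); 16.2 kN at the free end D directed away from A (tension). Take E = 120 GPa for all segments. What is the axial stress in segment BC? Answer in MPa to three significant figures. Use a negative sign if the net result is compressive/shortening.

112 MPa

Internal axial forces (sectioning from the free end, tension +): N_CD = 16.2 kN, N_BC = 20.02 kN, N_AB = 31.42 kN.
A_BC = 179.1 mm².
σ_BC = N_BC/A_BC = 20020/179.1 = 111.8 MPa.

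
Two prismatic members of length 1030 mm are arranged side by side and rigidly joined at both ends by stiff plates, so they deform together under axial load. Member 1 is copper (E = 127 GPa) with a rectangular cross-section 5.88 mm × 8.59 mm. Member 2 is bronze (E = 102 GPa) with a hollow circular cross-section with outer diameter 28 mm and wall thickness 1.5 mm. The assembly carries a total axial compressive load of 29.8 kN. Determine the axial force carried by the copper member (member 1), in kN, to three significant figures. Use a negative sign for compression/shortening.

-9.98 kN

A_1 = 50.51 mm².
A_2 = 124.9 mm².
Equal strain + equilibrium ⇒ each member carries load in proportion to AE: A₁E₁ = 6415000 N, A₂E₂ = 12740000 N, ΣAE = 19150000 N.
F₁ = P·A₁E₁/ΣAE = -29800·6415000/19150000 = -9981 N.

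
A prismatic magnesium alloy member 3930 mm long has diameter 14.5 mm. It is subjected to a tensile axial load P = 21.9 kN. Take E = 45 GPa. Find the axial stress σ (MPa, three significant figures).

A = 165.1 mm².
σ = N/A = 21900/165.1 = 132.6 MPa.

133 MPa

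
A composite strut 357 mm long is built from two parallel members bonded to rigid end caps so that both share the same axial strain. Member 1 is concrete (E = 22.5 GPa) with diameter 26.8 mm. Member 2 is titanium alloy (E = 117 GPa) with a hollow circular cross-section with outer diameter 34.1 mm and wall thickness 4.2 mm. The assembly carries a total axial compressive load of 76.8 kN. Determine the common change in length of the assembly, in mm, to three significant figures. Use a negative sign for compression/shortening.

-0.466 mm

A_1 = 564.1 mm².
A_2 = 394.5 mm².
Equal strain + equilibrium ⇒ each member carries load in proportion to AE: A₁E₁ = 12690000 N, A₂E₂ = 46160000 N, ΣAE = 58850000 N.
δ = PL/ΣAE = -76800·357/58850000 = -0.4659 mm.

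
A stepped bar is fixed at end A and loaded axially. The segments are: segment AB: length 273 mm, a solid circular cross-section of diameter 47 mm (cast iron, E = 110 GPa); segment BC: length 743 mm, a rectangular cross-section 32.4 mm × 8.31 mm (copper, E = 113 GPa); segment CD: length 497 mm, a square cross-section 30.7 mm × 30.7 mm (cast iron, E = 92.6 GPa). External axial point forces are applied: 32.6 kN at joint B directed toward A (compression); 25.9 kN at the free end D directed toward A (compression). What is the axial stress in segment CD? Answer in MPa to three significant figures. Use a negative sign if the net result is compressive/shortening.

Internal axial forces (sectioning from the free end, tension +): N_CD = -25.9 kN, N_BC = -25.9 kN, N_AB = -58.5 kN.
A_CD = 942.5 mm².
σ_CD = N_CD/A_CD = -25900/942.5 = -27.48 MPa.

-27.5 MPa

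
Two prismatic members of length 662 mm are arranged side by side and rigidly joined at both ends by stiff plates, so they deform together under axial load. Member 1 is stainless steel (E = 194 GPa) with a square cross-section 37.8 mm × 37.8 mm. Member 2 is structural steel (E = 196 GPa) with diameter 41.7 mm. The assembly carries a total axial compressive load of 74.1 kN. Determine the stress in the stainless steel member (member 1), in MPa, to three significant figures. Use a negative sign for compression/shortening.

A_1 = 1429 mm².
A_2 = 1366 mm².
Equal strain + equilibrium ⇒ each member carries load in proportion to AE: A₁E₁ = 277200000 N, A₂E₂ = 267700000 N, ΣAE = 544900000 N.
σ₁ = P·E₁/ΣAE = -74100·194000/544900000 = -26.38 MPa.

-26.4 MPa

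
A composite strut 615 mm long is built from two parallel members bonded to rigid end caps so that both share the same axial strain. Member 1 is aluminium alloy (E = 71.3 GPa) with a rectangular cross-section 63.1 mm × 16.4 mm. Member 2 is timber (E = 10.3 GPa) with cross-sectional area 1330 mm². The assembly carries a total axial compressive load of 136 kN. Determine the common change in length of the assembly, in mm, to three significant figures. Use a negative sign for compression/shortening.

-0.956 mm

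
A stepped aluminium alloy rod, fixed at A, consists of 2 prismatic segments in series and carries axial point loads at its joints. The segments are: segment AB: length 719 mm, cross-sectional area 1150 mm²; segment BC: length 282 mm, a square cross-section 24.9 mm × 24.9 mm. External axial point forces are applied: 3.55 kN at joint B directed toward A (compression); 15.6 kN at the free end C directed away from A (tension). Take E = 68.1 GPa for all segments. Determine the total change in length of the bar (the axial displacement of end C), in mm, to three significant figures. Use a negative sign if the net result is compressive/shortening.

0.215 mm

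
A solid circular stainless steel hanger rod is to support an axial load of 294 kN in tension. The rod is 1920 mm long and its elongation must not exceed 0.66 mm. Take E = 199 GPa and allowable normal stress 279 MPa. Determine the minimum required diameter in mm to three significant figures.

74.0 mm

Required area A ≥ P/σ_allow = 294000/279 = 1054 mm².
For a solid circular section, d ≥ √(4A/π) = 36.63 mm.
Elongation limit: A ≥ PL/(Eδ_allow) = 294000·1920/(199000·0.66) = 4298 mm² ⇒ d ≥ 73.97 mm.
The elongation limit governs.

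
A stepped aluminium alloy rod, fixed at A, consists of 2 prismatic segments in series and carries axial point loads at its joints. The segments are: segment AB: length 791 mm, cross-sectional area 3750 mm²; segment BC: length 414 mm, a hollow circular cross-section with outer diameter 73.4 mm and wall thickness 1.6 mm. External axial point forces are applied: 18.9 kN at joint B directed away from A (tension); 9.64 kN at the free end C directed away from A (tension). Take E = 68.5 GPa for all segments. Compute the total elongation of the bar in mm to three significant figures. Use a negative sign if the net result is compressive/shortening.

0.249 mm

Internal axial forces (sectioning from the free end, tension +): N_BC = 9.64 kN, N_AB = 28.54 kN.
A_BC = 360.9 mm².
δ_AB = 28540·791/(3750·68500) = 0.08788 mm
δ_BC = 9640·414/(360.9·68500) = 0.1614 mm
δ = Σδ_i = 0.2493 mm.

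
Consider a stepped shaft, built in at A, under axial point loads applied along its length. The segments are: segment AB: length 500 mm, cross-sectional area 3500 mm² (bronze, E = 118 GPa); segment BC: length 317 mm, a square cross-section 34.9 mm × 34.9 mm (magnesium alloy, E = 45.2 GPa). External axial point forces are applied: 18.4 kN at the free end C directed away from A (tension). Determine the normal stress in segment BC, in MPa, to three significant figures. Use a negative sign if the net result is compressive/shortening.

15.1 MPa

Internal axial forces (sectioning from the free end, tension +): N_BC = 18.4 kN, N_AB = 18.4 kN.
A_BC = 1218 mm².
σ_BC = N_BC/A_BC = 18400/1218 = 15.11 MPa.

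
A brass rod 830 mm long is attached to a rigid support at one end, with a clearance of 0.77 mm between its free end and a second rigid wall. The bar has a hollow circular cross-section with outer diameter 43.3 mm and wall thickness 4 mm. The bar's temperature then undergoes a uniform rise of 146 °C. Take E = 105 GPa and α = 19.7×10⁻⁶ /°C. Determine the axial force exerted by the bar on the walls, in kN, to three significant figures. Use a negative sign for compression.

Free thermal expansion αLΔT = 19.7e-6 · 830 · 146 = 2.387 mm.
The walls engage after the gap closes; constrained expansion = 2.387 − 0.77 = 1.617 mm.
The walls impose strain ε = −(1.617)/830 = -1.9485e-03; σ = Eε = 105000 · -1.9485e-03 = -204.6 MPa.
Wall reaction R = σ·A = -204.6·493.9 = -101000 N = -101 kN.

-101 kN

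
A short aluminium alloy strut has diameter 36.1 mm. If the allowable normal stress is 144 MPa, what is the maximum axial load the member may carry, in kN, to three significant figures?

A = 1024 mm².
P_max = σ_allow · A = 144 · 1024 = 147400 N = 147.4 kN.

147 kN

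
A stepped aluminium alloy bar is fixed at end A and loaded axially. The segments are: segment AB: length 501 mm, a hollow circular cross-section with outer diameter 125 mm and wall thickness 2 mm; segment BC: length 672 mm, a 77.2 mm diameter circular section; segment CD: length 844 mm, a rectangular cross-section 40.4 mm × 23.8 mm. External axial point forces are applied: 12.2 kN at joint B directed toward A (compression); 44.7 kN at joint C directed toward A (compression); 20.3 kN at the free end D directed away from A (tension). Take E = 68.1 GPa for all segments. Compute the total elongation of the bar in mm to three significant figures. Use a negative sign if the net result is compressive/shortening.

-0.138 mm

Internal axial forces (sectioning from the free end, tension +): N_CD = 20.3 kN, N_BC = -24.4 kN, N_AB = -36.6 kN.
A_AB = 772.8 mm².
A_BC = 4681 mm².
A_CD = 961.5 mm².
δ_AB = -36600·501/(772.8·68100) = -0.3484 mm
δ_BC = -24400·672/(4681·68100) = -0.05144 mm
δ_CD = 20300·844/(961.5·68100) = 0.2617 mm
δ = Σδ_i = -0.1382 mm.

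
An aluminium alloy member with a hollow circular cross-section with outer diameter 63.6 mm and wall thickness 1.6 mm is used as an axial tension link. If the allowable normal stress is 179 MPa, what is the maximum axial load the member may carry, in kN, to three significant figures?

A = 311.6 mm².
P_max = σ_allow · A = 179 · 311.6 = 55780 N = 55.78 kN.

55.8 kN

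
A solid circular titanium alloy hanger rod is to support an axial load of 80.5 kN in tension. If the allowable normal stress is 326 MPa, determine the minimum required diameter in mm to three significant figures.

17.7 mm

Required area A ≥ P/σ_allow = 80500/326 = 246.9 mm².
For a solid circular section, d ≥ √(4A/π) = 17.73 mm.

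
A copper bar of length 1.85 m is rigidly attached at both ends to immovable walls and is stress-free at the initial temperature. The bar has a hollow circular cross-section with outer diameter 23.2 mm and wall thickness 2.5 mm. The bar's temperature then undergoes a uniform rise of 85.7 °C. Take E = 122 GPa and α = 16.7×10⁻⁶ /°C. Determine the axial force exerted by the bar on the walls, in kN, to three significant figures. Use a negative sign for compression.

Free thermal expansion αLΔT = 16.7e-6 · 1850 · 85.7 = 2.648 mm.
The walls impose strain ε = −(2.648)/1850 = -1.4312e-03; σ = Eε = 122000 · -1.4312e-03 = -174.6 MPa.
Wall reaction R = σ·A = -174.6·162.6 = -28390 N = -28.39 kN.

-28.4 kN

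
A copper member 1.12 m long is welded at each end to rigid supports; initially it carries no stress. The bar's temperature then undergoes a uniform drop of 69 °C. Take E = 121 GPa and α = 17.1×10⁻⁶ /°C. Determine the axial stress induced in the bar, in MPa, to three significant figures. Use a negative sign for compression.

Free thermal expansion αLΔT = 17.1e-6 · 1120 · -69 = -1.321 mm.
The walls impose strain ε = −(-1.321)/1120 = 1.1799e-03; σ = Eε = 121000 · 1.1799e-03 = 142.8 MPa.

143 MPa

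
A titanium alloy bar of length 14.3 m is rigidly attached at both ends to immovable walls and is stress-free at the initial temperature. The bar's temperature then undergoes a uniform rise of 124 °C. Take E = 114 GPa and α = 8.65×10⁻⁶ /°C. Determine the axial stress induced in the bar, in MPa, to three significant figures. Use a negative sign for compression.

Free thermal expansion αLΔT = 8.65e-6 · 14300 · 124 = 15.34 mm.
The walls impose strain ε = −(15.34)/14300 = -1.0726e-03; σ = Eε = 114000 · -1.0726e-03 = -122.3 MPa.

-122 MPa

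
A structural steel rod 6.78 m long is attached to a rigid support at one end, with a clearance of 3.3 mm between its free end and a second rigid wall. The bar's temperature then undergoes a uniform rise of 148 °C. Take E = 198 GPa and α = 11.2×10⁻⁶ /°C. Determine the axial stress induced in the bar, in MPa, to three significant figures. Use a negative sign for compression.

-232 MPa

Free thermal expansion αLΔT = 11.2e-6 · 6780 · 148 = 11.24 mm.
The walls engage after the gap closes; constrained expansion = 11.24 − 3.3 = 7.939 mm.
The walls impose strain ε = −(7.939)/6780 = -1.1709e-03; σ = Eε = 198000 · -1.1709e-03 = -231.8 MPa.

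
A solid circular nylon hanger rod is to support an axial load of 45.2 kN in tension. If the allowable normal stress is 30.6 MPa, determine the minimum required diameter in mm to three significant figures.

Required area A ≥ P/σ_allow = 45200/30.6 = 1477 mm².
For a solid circular section, d ≥ √(4A/π) = 43.37 mm.

43.4 mm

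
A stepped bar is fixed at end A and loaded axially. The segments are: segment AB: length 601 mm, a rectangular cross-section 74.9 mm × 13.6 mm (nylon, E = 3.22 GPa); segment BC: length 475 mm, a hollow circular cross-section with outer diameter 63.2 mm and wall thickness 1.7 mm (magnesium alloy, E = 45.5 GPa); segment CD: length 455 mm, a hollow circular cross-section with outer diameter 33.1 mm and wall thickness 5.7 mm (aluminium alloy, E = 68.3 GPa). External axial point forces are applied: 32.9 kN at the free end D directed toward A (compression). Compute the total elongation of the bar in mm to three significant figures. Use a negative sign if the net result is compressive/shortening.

-7.52 mm

Internal axial forces (sectioning from the free end, tension +): N_CD = -32.9 kN, N_BC = -32.9 kN, N_AB = -32.9 kN.
A_AB = 1019 mm².
A_BC = 328.5 mm².
A_CD = 490.7 mm².
δ_AB = -32900·601/(1019·3220) = -6.028 mm
δ_BC = -32900·475/(328.5·45500) = -1.046 mm
δ_CD = -32900·455/(490.7·68300) = -0.4467 mm
δ = Σδ_i = -7.521 mm.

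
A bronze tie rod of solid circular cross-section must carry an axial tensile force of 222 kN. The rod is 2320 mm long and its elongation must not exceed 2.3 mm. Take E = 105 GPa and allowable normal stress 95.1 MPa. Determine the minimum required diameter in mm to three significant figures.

Required area A ≥ P/σ_allow = 222000/95.1 = 2334 mm².
For a solid circular section, d ≥ √(4A/π) = 54.52 mm.
Elongation limit: A ≥ PL/(Eδ_allow) = 222000·2320/(105000·2.3) = 2133 mm² ⇒ d ≥ 52.11 mm.
The stress limit governs.

54.5 mm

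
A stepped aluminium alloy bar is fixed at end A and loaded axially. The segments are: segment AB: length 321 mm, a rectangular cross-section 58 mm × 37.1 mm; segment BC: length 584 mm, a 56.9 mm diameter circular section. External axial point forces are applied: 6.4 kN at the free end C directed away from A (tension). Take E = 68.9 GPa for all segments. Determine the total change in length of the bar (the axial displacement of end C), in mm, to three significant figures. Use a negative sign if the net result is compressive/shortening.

Internal axial forces (sectioning from the free end, tension +): N_BC = 6.4 kN, N_AB = 6.4 kN.
A_AB = 2152 mm².
A_BC = 2543 mm².
δ_AB = 6400·321/(2152·68900) = 0.01386 mm
δ_BC = 6400·584/(2543·68900) = 0.02133 mm
δ = Σδ_i = 0.03519 mm.

0.0352 mm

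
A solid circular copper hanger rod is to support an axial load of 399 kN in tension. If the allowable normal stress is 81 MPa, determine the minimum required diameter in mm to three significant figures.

Required area A ≥ P/σ_allow = 399000/81 = 4926 mm².
For a solid circular section, d ≥ √(4A/π) = 79.2 mm.

79.2 mm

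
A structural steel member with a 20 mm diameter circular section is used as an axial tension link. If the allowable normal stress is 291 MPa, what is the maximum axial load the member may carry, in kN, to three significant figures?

91.4 kN

A = 314.2 mm².
P_max = σ_allow · A = 291 · 314.2 = 91420 N = 91.42 kN.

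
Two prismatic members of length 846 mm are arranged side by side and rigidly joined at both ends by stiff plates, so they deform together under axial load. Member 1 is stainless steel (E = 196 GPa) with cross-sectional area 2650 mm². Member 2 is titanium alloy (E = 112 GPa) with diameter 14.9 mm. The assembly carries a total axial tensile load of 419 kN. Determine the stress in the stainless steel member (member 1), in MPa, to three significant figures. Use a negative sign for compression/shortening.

152 MPa

A_2 = 174.4 mm².
Equal strain + equilibrium ⇒ each member carries load in proportion to AE: A₁E₁ = 519400000 N, A₂E₂ = 19530000 N, ΣAE = 538900000 N.
σ₁ = P·E₁/ΣAE = 419000·196000/538900000 = 152.4 MPa.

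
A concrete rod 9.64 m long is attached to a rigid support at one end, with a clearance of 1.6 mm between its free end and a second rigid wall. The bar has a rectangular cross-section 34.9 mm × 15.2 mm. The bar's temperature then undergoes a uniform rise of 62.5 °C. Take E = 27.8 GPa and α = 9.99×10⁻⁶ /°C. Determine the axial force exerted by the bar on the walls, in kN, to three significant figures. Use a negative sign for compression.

-6.76 kN

Free thermal expansion αLΔT = 9.99e-6 · 9640 · 62.5 = 6.019 mm.
The walls engage after the gap closes; constrained expansion = 6.019 − 1.6 = 4.419 mm.
The walls impose strain ε = −(4.419)/9640 = -4.5840e-04; σ = Eε = 27800 · -4.5840e-04 = -12.74 MPa.
Wall reaction R = σ·A = -12.74·530.5 = -6760 N = -6.76 kN.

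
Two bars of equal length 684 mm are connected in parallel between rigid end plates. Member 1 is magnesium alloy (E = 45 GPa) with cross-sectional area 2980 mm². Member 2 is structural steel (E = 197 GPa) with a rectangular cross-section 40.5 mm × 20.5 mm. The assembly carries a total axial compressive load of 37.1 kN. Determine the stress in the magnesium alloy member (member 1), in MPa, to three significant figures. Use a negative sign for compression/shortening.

-5.61 MPa

A_2 = 830.2 mm².
Equal strain + equilibrium ⇒ each member carries load in proportion to AE: A₁E₁ = 134100000 N, A₂E₂ = 163600000 N, ΣAE = 297700000 N.
σ₁ = P·E₁/ΣAE = -37100·45000/297700000 = -5.609 MPa.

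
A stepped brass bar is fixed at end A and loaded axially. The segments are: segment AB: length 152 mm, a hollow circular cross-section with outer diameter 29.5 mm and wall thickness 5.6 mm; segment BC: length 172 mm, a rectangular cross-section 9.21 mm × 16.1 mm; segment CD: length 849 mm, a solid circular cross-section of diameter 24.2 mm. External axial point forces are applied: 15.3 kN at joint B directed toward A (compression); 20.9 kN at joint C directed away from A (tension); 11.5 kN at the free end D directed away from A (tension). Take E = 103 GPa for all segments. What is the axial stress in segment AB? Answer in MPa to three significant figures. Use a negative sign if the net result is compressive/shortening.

Internal axial forces (sectioning from the free end, tension +): N_CD = 11.5 kN, N_BC = 32.4 kN, N_AB = 17.1 kN.
A_AB = 420.5 mm².
σ_AB = N_AB/A_AB = 17100/420.5 = 40.67 MPa.

40.7 MPa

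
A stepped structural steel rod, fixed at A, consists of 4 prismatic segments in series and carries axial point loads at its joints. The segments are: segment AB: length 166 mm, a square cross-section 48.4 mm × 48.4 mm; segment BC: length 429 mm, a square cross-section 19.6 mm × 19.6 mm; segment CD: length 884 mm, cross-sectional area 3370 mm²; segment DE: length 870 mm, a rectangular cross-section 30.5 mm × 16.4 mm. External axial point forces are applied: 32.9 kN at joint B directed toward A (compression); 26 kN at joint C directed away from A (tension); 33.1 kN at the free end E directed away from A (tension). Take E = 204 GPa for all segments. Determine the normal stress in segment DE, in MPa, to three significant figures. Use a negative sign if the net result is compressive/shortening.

66.2 MPa

Internal axial forces (sectioning from the free end, tension +): N_DE = 33.1 kN, N_CD = 33.1 kN, N_BC = 59.1 kN, N_AB = 26.2 kN.
A_DE = 500.2 mm².
σ_DE = N_DE/A_DE = 33100/500.2 = 66.17 MPa.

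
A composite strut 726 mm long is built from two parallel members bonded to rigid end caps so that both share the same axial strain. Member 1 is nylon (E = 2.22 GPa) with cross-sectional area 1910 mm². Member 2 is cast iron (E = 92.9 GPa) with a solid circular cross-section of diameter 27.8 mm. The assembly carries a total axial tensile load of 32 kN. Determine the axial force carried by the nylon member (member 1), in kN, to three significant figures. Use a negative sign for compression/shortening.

2.24 kN

A_2 = 607 mm².
Equal strain + equilibrium ⇒ each member carries load in proportion to AE: A₁E₁ = 4240000 N, A₂E₂ = 56390000 N, ΣAE = 60630000 N.
F₁ = P·A₁E₁/ΣAE = 32000·4240000/60630000 = 2238 N.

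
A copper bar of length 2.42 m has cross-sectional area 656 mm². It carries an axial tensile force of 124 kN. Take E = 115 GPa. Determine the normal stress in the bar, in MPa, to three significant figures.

σ = N/A = 124000/656 = 189 MPa.

189 MPa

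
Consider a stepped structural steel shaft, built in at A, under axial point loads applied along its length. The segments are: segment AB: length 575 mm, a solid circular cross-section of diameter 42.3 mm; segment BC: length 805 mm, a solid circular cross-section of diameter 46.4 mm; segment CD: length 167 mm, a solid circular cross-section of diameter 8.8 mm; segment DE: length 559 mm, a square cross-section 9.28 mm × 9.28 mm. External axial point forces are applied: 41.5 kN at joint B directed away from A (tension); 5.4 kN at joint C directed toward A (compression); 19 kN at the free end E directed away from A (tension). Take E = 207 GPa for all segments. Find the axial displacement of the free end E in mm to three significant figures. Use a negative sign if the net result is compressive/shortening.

Internal axial forces (sectioning from the free end, tension +): N_DE = 19 kN, N_CD = 19 kN, N_BC = 13.6 kN, N_AB = 55.1 kN.
A_AB = 1405 mm².
A_BC = 1691 mm².
A_CD = 60.82 mm².
A_DE = 86.12 mm².
δ_AB = 55100·575/(1405·207000) = 0.1089 mm
δ_BC = 13600·805/(1691·207000) = 0.03128 mm
δ_CD = 19000·167/(60.82·207000) = 0.252 mm
δ_DE = 19000·559/(86.12·207000) = 0.5958 mm
δ = Σδ_i = 0.988 mm.

0.988 mm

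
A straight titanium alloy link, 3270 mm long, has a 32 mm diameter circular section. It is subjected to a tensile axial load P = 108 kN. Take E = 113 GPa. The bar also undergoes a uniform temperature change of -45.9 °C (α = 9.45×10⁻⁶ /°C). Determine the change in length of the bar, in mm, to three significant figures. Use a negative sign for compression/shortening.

A = 804.2 mm².
δ_mech = NL/(AE) = 108000·3270/(804.2·113000) = 3.886 mm.
δ_thermal = αLΔT = 9.45e-6·3270·-45.9 = -1.418 mm.
δ = δ_mech + δ_thermal = 2.468 mm.

2.47 mm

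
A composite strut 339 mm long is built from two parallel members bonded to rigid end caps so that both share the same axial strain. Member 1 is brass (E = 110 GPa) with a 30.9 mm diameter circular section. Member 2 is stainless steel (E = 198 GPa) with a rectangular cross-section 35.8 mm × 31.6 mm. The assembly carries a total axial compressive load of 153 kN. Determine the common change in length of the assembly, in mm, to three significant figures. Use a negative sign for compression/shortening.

-0.169 mm

A_1 = 749.9 mm².
A_2 = 1131 mm².
Equal strain + equilibrium ⇒ each member carries load in proportion to AE: A₁E₁ = 82490000 N, A₂E₂ = 224000000 N, ΣAE = 306500000 N.
δ = PL/ΣAE = -153000·339/306500000 = -0.1692 mm.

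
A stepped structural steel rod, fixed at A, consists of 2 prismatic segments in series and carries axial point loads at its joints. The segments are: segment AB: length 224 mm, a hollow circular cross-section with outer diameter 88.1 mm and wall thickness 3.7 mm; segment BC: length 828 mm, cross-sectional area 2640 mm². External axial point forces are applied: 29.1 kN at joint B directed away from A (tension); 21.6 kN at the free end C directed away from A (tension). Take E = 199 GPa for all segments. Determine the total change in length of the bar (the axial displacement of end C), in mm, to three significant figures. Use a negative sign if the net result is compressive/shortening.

0.0922 mm

Internal axial forces (sectioning from the free end, tension +): N_BC = 21.6 kN, N_AB = 50.7 kN.
A_AB = 981.1 mm².
δ_AB = 50700·224/(981.1·199000) = 0.05817 mm
δ_BC = 21600·828/(2640·199000) = 0.03404 mm
δ = Σδ_i = 0.09221 mm.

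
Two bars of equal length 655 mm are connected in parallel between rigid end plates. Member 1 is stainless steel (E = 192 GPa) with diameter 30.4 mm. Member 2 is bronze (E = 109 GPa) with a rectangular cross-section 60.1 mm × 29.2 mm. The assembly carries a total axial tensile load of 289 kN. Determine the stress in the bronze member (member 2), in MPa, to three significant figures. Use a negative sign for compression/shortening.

95.3 MPa

A_1 = 725.8 mm².
A_2 = 1755 mm².
Equal strain + equilibrium ⇒ each member carries load in proportion to AE: A₁E₁ = 139400000 N, A₂E₂ = 191300000 N, ΣAE = 330600000 N.
σ₂ = P·E₂/ΣAE = 289000·109000/330600000 = 95.27 MPa.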